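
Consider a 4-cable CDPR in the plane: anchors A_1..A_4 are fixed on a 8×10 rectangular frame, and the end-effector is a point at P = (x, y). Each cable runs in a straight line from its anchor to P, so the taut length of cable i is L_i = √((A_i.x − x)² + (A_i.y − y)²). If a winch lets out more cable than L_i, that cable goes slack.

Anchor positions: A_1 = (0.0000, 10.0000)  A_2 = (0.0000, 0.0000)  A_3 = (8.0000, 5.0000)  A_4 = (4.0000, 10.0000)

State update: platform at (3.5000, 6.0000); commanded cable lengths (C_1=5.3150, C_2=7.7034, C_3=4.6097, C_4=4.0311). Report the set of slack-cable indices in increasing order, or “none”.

cable 1: L_1 = ‖A_1−P‖ = 5.3151;  C_1 = 5.3150 → taut
cable 2: L_2 = ‖A_2−P‖ = 6.9462;  C_2 = 7.7034 → slack
cable 3: L_3 = ‖A_3−P‖ = 4.6098;  C_3 = 4.6097 → taut
cable 4: L_4 = ‖A_4−P‖ = 4.0311;  C_4 = 4.0311 → taut

2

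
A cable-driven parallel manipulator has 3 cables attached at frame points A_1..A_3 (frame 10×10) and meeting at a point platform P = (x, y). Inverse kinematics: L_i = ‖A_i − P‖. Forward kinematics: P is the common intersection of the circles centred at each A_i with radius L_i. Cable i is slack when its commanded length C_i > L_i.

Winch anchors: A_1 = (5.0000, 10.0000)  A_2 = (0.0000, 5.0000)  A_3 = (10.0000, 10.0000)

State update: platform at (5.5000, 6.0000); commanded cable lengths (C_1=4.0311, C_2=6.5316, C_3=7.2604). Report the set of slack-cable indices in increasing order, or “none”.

2, 3

cable 1: √((-0.5000)²+(4.0000)²)=4.0311, C_1=4.0311: taut
cable 2: √((-5.5000)²+(-1.0000)²)=5.5902, C_2=6.5316: slack
cable 3: √((4.5000)²+(4.0000)²)=6.0208, C_3=7.2604: slack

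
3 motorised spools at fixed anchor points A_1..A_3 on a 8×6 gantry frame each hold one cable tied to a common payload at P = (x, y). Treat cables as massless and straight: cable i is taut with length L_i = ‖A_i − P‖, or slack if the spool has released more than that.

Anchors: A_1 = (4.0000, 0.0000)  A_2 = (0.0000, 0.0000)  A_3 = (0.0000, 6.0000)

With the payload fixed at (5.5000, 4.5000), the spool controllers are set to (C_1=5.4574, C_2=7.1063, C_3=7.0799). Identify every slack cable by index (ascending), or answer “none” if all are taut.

1, 3

cable 1: √((-1.5000)²+(-4.5000)²)=4.7434, C_1=5.4574: slack
cable 2: √((-5.5000)²+(-4.5000)²)=7.1063, C_2=7.1063: taut
cable 3: √((-5.5000)²+(1.5000)²)=5.7009, C_3=7.0799: slack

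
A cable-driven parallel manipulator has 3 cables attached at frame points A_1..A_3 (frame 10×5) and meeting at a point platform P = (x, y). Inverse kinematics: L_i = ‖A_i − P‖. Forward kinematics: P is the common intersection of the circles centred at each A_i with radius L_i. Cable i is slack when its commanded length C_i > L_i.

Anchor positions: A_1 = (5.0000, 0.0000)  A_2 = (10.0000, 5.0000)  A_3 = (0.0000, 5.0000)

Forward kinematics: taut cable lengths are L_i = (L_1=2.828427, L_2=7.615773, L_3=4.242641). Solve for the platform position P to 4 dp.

expand ‖A_i−P‖²=L_i² and subtract eq 1 (k_i ≔ ‖A_i‖²−L_i²)
k_1 = 25.0000+0.0000−8.0000 = 17.0000
eq1−eq2 → [-10.0000  -10.0000]·P = -50.0000
eq1−eq3 → [10.0000  -10.0000]·P = 10.0000
2×2 solve → P = (3.0000, 2.0000)

(3.0000, 2.0000)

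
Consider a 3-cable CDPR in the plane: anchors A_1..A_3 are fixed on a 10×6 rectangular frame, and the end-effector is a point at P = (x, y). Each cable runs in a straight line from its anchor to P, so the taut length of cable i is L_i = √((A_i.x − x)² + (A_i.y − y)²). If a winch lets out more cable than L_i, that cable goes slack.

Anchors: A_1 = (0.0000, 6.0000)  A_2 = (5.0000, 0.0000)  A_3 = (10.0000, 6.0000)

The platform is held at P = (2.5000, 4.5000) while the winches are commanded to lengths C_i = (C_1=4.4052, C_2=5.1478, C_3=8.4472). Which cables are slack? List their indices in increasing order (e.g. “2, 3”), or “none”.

1, 3

i=1: geometric 2.9155 vs commanded 4.4052 ⇒ slack
i=2: geometric 5.1478 vs commanded 5.1478 ⇒ taut
i=3: geometric 7.6485 vs commanded 8.4472 ⇒ slack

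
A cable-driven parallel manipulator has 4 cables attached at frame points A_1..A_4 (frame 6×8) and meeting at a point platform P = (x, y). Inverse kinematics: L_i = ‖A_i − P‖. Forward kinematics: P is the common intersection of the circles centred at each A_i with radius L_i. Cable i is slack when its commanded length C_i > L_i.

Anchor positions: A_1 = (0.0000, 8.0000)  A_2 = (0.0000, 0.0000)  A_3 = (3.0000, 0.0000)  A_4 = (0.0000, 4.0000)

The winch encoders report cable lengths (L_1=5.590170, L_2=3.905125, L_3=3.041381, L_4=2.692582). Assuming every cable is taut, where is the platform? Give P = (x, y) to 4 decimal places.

expand ‖A_i−P‖²=L_i² and subtract eq 1 (c_i ≔ ‖A_i‖²−L_i²)
c_1 = 0.0000+64.0000−31.2500 = 32.7500
eq1−eq2 → [0.0000  16.0000]·P = 48.0000
eq1−eq3 → [-6.0000  16.0000]·P = 33.0000
eq1−eq4 → [0.0000  8.0000]·P = 24.0000
2×2 solve → P = (2.5000, 3.0000)
check cable 4: ‖A_4−P‖² = 7.2500 ≈ L_4² = 7.2500 ✓

(2.5000, 3.0000)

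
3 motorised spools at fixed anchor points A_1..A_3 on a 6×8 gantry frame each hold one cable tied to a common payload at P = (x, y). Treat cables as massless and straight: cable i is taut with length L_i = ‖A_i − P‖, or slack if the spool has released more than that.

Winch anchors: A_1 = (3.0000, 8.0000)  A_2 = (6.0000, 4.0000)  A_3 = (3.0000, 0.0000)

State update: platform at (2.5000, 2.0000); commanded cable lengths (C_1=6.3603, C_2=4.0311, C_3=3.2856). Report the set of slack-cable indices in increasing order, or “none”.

1, 3

i=1: geometric 6.0208 vs commanded 6.3603 ⇒ slack
i=2: geometric 4.0311 vs commanded 4.0311 ⇒ taut
i=3: geometric 2.0616 vs commanded 3.2856 ⇒ slack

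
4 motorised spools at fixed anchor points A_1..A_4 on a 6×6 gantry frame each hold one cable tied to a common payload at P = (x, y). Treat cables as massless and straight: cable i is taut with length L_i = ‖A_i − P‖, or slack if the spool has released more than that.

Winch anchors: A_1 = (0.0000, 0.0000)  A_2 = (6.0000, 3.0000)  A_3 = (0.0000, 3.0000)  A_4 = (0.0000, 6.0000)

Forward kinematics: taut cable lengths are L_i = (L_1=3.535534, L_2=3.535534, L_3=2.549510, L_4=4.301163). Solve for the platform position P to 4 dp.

each cable: (A_i−P)·(A_i−P) = L_i²; let q_i = ‖A_i‖²−L_i²
q_1 = 0.0000+0.0000−12.5000 = -12.5000
row 1: -12.0000x − 6.0000y = -45.0000  (q_2=32.5000)
row 2: 0.0000x − 6.0000y = -15.0000  (q_3=2.5000)
row 3: 0.0000x − 12.0000y = -30.0000  (q_4=17.5000)
Cramer on rows 1–2 → x = 2.5000, y = 2.5000
check cable 4: ‖A_4−P‖² = 18.5000 ≈ L_4² = 18.5000 ✓

(2.5000, 2.5000)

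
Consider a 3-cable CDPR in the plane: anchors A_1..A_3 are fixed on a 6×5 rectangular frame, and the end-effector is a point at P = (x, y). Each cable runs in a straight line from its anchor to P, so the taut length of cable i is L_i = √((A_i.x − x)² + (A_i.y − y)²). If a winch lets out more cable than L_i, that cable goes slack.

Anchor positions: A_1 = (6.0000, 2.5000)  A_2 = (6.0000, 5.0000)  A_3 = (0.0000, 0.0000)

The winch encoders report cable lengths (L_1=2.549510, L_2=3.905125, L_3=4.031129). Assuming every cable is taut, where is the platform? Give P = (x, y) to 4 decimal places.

(3.5000, 2.0000)

each cable: (A_i−P)·(A_i−P) = L_i²; let c_i = ‖A_i‖²−L_i²
c_1 = 36.0000+6.2500−6.5000 = 35.7500
row 1: 0.0000x − 5.0000y = -10.0000  (c_2=45.7500)
row 2: 12.0000x + 5.0000y = 52.0000  (c_3=-16.2500)
Cramer on rows 1–2 → x = 3.5000, y = 2.0000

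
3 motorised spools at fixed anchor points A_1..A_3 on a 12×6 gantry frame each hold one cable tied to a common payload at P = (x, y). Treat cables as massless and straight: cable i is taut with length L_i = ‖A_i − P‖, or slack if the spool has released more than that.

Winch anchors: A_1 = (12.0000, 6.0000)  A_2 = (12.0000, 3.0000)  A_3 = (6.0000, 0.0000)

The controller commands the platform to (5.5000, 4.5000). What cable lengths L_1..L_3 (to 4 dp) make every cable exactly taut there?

cable 1: Δx=6.5000, Δy=1.5000; L_1 = √(Δx²+Δy²) = 6.6708
cable 2: Δx=6.5000, Δy=-1.5000; L_2 = √(Δx²+Δy²) = 6.6708
cable 3: Δx=0.5000, Δy=-4.5000; L_3 = √(Δx²+Δy²) = 4.5277

(6.6708, 6.6708, 4.5277)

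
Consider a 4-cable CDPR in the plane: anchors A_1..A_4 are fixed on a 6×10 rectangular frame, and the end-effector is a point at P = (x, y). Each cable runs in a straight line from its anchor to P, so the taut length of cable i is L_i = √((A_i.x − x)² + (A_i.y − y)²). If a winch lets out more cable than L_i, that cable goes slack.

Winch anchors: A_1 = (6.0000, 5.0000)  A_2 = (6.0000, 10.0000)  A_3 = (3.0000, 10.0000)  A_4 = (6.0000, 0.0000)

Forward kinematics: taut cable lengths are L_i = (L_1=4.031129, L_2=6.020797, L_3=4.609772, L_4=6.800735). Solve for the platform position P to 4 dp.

expand ‖A_i−P‖²=L_i² and subtract eq 1 (c_i ≔ ‖A_i‖²−L_i²)
c_1 = 36.0000+25.0000−16.2500 = 44.7500
eq1−eq2 → [0.0000  -10.0000]·P = -55.0000
eq1−eq3 → [6.0000  -10.0000]·P = -43.0000
eq1−eq4 → [0.0000  10.0000]·P = 55.0000
2×2 solve → P = (2.0000, 5.5000)
check cable 4: ‖A_4−P‖² = 46.2500 ≈ L_4² = 46.2500 ✓

(2.0000, 5.5000)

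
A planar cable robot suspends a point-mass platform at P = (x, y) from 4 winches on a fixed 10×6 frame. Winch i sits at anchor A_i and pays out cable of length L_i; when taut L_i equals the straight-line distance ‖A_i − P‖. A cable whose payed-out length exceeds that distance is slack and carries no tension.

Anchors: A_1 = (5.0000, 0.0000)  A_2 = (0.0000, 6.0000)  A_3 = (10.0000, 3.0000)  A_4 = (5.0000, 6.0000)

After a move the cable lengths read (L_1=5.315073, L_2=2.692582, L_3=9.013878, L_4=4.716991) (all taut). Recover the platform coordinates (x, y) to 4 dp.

(1.0000, 3.5000)

circle eqns → linear via eq_j − eq_1; set q_j = A_j·A_j − L_j²
q_1 = 25.0000+0.0000−28.2500 = -3.2500
10.0000·x − 12.0000·y = q_1−q_2 = -32.0000
-10.0000·x − 6.0000·y = q_1−q_3 = -31.0000
0.0000·x − 12.0000·y = q_1−q_4 = -42.0000
solve first two rows → x=1.0000, y=3.5000
check cable 4: ‖A_4−P‖² = 22.2500 ≈ L_4² = 22.2500 ✓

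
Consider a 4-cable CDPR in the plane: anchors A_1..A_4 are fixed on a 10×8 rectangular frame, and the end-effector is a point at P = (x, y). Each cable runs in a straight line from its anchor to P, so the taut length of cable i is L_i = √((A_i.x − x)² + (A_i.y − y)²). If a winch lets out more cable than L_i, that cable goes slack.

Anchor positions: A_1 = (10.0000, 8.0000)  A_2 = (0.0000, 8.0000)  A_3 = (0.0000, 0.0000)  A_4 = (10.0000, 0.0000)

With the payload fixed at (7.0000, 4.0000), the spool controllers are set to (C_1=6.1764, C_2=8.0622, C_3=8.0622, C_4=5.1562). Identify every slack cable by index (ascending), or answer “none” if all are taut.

cable 1: √((3.0000)²+(4.0000)²)=5.0000, C_1=6.1764: slack
cable 2: √((-7.0000)²+(4.0000)²)=8.0623, C_2=8.0622: taut
cable 3: √((-7.0000)²+(-4.0000)²)=8.0623, C_3=8.0622: taut
cable 4: √((3.0000)²+(-4.0000)²)=5.0000, C_4=5.1562: slack

1, 4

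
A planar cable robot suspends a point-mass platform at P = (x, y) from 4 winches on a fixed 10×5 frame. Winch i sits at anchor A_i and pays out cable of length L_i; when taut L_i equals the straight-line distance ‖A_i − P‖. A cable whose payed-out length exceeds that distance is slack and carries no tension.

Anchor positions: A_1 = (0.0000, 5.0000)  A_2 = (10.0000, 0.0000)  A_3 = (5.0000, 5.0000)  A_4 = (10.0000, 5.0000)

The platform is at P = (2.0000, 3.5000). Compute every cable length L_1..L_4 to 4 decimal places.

L_1 = √((0.0000−2.0000)² + (5.0000−3.5000)²) = 2.5000
L_2 = √((10.0000−2.0000)² + (0.0000−3.5000)²) = 8.7321
L_3 = √((5.0000−2.0000)² + (5.0000−3.5000)²) = 3.3541
L_4 = √((10.0000−2.0000)² + (5.0000−3.5000)²) = 8.1394

(2.5000, 8.7321, 3.3541, 8.1394)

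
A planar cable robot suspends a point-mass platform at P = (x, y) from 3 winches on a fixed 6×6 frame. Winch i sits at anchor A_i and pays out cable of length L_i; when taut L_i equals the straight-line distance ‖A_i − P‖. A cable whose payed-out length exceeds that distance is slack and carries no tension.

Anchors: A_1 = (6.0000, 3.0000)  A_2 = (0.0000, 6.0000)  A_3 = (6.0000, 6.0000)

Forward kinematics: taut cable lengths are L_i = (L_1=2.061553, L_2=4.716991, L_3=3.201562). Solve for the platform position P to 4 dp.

expand ‖A_i−P‖²=L_i² and subtract eq 1 (q_i ≔ ‖A_i‖²−L_i²)
q_1 = 36.0000+9.0000−4.2500 = 40.7500
eq1−eq2 → [12.0000  -6.0000]·P = 27.0000
eq1−eq3 → [0.0000  -6.0000]·P = -21.0000
2×2 solve → P = (4.0000, 3.5000)

(4.0000, 3.5000)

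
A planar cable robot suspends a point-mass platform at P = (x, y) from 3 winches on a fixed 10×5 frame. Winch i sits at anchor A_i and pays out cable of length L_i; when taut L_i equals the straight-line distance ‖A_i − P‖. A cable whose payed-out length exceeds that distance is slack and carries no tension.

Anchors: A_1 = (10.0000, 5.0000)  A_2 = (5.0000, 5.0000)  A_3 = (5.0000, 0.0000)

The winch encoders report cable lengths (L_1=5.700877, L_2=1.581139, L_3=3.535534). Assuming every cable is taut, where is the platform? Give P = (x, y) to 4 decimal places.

(4.5000, 3.5000)

circle eqns → linear via eq_j − eq_1; set k_j = A_j·A_j − L_j²
k_1 = 100.0000+25.0000−32.5000 = 92.5000
10.0000·x + 0.0000·y = k_1−k_2 = 45.0000
10.0000·x + 10.0000·y = k_1−k_3 = 80.0000
solve first two rows → x=4.5000, y=3.5000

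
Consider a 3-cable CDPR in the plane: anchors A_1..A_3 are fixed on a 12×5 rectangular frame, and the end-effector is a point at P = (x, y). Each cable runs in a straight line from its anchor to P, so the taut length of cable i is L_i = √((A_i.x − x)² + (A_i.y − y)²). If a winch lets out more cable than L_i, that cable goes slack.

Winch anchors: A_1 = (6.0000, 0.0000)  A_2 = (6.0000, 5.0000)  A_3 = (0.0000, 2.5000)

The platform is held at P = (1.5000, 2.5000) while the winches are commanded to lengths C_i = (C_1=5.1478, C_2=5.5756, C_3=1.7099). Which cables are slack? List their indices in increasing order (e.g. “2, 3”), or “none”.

2, 3

cable 1: √((4.5000)²+(-2.5000)²)=5.1478, C_1=5.1478: taut
cable 2: √((4.5000)²+(2.5000)²)=5.1478, C_2=5.5756: slack
cable 3: √((-1.5000)²+(0.0000)²)=1.5000, C_3=1.7099: slack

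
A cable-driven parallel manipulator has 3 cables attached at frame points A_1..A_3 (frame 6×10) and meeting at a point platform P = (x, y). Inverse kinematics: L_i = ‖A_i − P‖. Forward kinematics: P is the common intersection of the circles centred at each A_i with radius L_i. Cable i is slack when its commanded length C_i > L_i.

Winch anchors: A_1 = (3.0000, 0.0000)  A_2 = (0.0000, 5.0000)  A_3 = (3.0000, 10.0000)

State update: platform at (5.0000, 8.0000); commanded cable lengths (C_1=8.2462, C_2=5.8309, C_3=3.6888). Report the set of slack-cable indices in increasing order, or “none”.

cable 1: √((-2.0000)²+(-8.0000)²)=8.2462, C_1=8.2462: taut
cable 2: √((-5.0000)²+(-3.0000)²)=5.8310, C_2=5.8309: taut
cable 3: √((-2.0000)²+(2.0000)²)=2.8284, C_3=3.6888: slack

3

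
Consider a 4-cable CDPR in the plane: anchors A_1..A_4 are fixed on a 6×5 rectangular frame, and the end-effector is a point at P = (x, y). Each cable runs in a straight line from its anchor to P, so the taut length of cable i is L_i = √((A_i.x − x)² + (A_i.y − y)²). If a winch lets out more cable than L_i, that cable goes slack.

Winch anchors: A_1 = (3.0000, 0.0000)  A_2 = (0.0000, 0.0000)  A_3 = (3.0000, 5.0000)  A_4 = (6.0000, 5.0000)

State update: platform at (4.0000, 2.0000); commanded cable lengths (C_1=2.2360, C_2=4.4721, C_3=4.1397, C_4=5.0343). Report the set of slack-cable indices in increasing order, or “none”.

3, 4

cable 1: √((-1.0000)²+(-2.0000)²)=2.2361, C_1=2.2360: taut
cable 2: √((-4.0000)²+(-2.0000)²)=4.4721, C_2=4.4721: taut
cable 3: √((-1.0000)²+(3.0000)²)=3.1623, C_3=4.1397: slack
cable 4: √((2.0000)²+(3.0000)²)=3.6056, C_4=5.0343: slack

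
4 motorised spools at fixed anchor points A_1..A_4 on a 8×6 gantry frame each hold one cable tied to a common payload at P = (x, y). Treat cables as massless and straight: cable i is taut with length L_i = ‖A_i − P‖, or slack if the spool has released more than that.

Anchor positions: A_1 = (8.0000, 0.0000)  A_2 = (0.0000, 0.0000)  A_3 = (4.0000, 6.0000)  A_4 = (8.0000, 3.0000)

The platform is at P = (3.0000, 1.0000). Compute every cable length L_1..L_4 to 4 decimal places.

L_1 = √((8.0000−3.0000)² + (0.0000−1.0000)²) = 5.0990
L_2 = √((0.0000−3.0000)² + (0.0000−1.0000)²) = 3.1623
L_3 = √((4.0000−3.0000)² + (6.0000−1.0000)²) = 5.0990
L_4 = √((8.0000−3.0000)² + (3.0000−1.0000)²) = 5.3852

(5.0990, 3.1623, 5.0990, 5.3852)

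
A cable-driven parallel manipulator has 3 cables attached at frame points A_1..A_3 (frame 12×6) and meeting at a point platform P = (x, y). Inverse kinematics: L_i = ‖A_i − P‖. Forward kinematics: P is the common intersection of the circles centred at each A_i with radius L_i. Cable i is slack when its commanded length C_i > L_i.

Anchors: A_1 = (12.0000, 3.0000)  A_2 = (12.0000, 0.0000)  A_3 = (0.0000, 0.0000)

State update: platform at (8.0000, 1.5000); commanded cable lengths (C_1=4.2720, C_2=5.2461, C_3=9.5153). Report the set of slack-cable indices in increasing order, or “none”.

2, 3

cable 1: L_1 = ‖A_1−P‖ = 4.2720;  C_1 = 4.2720 → taut
cable 2: L_2 = ‖A_2−P‖ = 4.2720;  C_2 = 5.2461 → slack
cable 3: L_3 = ‖A_3−P‖ = 8.1394;  C_3 = 9.5153 → slack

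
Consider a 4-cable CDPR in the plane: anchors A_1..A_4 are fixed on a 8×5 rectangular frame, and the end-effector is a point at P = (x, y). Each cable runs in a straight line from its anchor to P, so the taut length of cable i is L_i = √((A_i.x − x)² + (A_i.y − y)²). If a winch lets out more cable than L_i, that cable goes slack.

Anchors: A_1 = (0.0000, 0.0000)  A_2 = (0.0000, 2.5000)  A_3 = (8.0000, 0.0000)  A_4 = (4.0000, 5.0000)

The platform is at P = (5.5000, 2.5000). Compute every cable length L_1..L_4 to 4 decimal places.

L_1 = √((0.0000−5.5000)² + (0.0000−2.5000)²) = 6.0415
L_2 = √((0.0000−5.5000)² + (2.5000−2.5000)²) = 5.5000
L_3 = √((8.0000−5.5000)² + (0.0000−2.5000)²) = 3.5355
L_4 = √((4.0000−5.5000)² + (5.0000−2.5000)²) = 2.9155

(6.0415, 5.5000, 3.5355, 2.9155)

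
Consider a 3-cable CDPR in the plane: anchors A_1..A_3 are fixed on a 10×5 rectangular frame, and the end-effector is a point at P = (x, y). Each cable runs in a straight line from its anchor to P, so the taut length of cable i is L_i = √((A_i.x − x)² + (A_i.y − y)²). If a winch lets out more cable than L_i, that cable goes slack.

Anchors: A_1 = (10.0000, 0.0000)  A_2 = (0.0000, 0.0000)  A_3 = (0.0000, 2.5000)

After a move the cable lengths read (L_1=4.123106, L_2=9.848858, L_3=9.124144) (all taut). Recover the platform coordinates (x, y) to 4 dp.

each cable: (A_i−P)·(A_i−P) = L_i²; let q_i = ‖A_i‖²−L_i²
q_1 = 100.0000+0.0000−17.0000 = 83.0000
row 1: 20.0000x + 0.0000y = 180.0000  (q_2=-97.0000)
row 2: 20.0000x − 5.0000y = 160.0000  (q_3=-77.0000)
Cramer on rows 1–2 → x = 9.0000, y = 4.0000

(9.0000, 4.0000)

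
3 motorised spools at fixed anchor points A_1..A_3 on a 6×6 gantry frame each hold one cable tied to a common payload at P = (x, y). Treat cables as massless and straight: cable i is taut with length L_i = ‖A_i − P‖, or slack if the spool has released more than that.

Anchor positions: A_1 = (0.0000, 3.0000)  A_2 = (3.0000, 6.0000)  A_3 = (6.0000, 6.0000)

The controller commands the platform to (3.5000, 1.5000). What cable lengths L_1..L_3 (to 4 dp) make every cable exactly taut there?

(3.8079, 4.5277, 5.1478)

cable 1: Δx=-3.5000, Δy=1.5000; L_1 = √(Δx²+Δy²) = 3.8079
cable 2: Δx=-0.5000, Δy=4.5000; L_2 = √(Δx²+Δy²) = 4.5277
cable 3: Δx=2.5000, Δy=4.5000; L_3 = √(Δx²+Δy²) = 5.1478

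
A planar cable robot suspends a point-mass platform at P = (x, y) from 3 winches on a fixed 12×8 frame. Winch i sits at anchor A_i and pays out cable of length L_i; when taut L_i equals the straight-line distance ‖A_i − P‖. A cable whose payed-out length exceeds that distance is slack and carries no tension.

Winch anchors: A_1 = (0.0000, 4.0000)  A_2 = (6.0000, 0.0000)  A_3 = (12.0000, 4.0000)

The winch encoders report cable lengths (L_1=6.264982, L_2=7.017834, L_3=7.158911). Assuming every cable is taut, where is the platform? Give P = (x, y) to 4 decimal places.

expand ‖A_i−P‖²=L_i² and subtract eq 1 (k_i ≔ ‖A_i‖²−L_i²)
k_1 = 0.0000+16.0000−39.2500 = -23.2500
eq1−eq2 → [-12.0000  8.0000]·P = -10.0000
eq1−eq3 → [-24.0000  0.0000]·P = -132.0000
2×2 solve → P = (5.5000, 7.0000)

(5.5000, 7.0000)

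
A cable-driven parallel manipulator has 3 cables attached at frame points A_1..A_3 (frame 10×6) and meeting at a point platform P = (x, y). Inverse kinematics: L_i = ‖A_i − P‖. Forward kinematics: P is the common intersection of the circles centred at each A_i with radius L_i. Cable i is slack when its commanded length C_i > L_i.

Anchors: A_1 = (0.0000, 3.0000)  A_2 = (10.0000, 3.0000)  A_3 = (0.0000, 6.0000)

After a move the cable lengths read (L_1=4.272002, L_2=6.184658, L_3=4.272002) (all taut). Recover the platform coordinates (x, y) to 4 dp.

(4.0000, 4.5000)

circle eqns → linear via eq_j − eq_1; set c_j = A_j·A_j − L_j²
c_1 = 0.0000+9.0000−18.2500 = -9.2500
-20.0000·x + 0.0000·y = c_1−c_2 = -80.0000
0.0000·x − 6.0000·y = c_1−c_3 = -27.0000
solve first two rows → x=4.0000, y=4.5000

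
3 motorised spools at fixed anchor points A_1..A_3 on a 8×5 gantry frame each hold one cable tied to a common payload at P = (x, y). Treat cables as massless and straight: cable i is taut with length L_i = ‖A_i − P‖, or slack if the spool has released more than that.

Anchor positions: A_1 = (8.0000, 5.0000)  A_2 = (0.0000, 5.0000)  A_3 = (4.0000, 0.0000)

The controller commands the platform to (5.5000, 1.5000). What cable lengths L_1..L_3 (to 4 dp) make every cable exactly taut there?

L_1: Δ = A_1−P = (2.5000, 3.5000) → ‖Δ‖ = √18.5000 = 4.3012
L_2: Δ = A_2−P = (-5.5000, 3.5000) → ‖Δ‖ = √42.5000 = 6.5192
L_3: Δ = A_3−P = (-1.5000, -1.5000) → ‖Δ‖ = √4.5000 = 2.1213

(4.3012, 6.5192, 2.1213)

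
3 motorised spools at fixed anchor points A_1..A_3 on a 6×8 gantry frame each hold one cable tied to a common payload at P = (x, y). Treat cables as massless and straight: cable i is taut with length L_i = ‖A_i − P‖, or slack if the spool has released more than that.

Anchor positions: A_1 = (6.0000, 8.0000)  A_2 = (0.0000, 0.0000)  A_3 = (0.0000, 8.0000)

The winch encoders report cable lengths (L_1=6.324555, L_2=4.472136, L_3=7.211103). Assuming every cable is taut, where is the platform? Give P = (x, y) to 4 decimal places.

(4.0000, 2.0000)

circle eqns → linear via eq_j − eq_1; set c_j = A_j·A_j − L_j²
c_1 = 36.0000+64.0000−40.0000 = 60.0000
12.0000·x + 16.0000·y = c_1−c_2 = 80.0000
12.0000·x + 0.0000·y = c_1−c_3 = 48.0000
solve first two rows → x=4.0000, y=2.0000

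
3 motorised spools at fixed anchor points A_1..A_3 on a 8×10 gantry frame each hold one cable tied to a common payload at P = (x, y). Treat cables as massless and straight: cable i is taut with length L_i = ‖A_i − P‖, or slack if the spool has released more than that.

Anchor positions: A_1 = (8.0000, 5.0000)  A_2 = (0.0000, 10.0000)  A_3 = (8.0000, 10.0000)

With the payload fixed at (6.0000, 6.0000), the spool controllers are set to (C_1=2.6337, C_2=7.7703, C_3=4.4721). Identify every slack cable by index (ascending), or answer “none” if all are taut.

cable 1: √((2.0000)²+(-1.0000)²)=2.2361, C_1=2.6337: slack
cable 2: √((-6.0000)²+(4.0000)²)=7.2111, C_2=7.7703: slack
cable 3: √((2.0000)²+(4.0000)²)=4.4721, C_3=4.4721: taut

1, 2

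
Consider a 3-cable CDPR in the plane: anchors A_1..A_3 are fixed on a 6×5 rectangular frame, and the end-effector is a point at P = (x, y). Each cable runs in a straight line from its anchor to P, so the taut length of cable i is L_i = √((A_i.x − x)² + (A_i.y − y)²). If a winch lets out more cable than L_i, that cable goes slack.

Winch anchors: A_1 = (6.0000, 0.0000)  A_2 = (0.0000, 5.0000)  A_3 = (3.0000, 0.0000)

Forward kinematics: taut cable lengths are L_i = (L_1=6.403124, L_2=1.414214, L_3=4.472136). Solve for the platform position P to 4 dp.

expand ‖A_i−P‖²=L_i² and subtract eq 1 (q_i ≔ ‖A_i‖²−L_i²)
q_1 = 36.0000+0.0000−41.0000 = -5.0000
eq1−eq2 → [12.0000  -10.0000]·P = -28.0000
eq1−eq3 → [6.0000  0.0000]·P = 6.0000
2×2 solve → P = (1.0000, 4.0000)

(1.0000, 4.0000)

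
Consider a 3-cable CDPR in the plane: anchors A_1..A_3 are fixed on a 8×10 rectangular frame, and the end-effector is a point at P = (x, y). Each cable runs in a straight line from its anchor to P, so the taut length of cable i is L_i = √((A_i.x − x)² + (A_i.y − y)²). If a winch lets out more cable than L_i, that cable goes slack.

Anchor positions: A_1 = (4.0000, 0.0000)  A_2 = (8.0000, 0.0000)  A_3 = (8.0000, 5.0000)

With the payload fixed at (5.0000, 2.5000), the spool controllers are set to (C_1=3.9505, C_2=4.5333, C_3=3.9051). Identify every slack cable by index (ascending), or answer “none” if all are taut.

cable 1: √((-1.0000)²+(-2.5000)²)=2.6926, C_1=3.9505: slack
cable 2: √((3.0000)²+(-2.5000)²)=3.9051, C_2=4.5333: slack
cable 3: √((3.0000)²+(2.5000)²)=3.9051, C_3=3.9051: taut

1, 2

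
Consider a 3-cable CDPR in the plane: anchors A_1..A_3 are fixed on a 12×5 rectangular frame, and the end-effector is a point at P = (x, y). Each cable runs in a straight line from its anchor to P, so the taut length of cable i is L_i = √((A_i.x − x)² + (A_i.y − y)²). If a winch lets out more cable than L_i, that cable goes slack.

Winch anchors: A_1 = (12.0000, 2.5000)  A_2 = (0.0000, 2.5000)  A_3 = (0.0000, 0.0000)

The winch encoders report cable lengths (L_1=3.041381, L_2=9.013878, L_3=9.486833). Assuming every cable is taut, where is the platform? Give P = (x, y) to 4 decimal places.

(9.0000, 3.0000)

circle eqns → linear via eq_j − eq_1; set c_j = A_j·A_j − L_j²
c_1 = 144.0000+6.2500−9.2500 = 141.0000
24.0000·x + 0.0000·y = c_1−c_2 = 216.0000
24.0000·x + 5.0000·y = c_1−c_3 = 231.0000
solve first two rows → x=9.0000, y=3.0000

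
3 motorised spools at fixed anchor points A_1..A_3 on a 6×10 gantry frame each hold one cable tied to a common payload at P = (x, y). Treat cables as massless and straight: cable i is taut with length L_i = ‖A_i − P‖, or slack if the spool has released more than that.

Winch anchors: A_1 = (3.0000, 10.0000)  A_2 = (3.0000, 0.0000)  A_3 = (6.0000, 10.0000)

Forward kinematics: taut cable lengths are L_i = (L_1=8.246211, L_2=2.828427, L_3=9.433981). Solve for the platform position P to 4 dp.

circle eqns → linear via eq_j − eq_1; set q_j = A_j·A_j − L_j²
q_1 = 9.0000+100.0000−68.0000 = 41.0000
0.0000·x + 20.0000·y = q_1−q_2 = 40.0000
-6.0000·x + 0.0000·y = q_1−q_3 = -6.0000
solve first two rows → x=1.0000, y=2.0000

(1.0000, 2.0000)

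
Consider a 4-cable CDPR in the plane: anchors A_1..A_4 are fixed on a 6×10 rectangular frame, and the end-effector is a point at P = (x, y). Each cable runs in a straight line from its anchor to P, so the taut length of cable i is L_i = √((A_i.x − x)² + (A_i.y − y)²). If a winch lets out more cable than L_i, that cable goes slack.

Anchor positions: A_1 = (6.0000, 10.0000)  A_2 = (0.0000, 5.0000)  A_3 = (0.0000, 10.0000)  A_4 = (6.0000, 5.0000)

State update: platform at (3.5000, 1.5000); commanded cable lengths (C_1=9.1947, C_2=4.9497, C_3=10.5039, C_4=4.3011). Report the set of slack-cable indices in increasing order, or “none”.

i=1: geometric 8.8600 vs commanded 9.1947 ⇒ slack
i=2: geometric 4.9497 vs commanded 4.9497 ⇒ taut
i=3: geometric 9.1924 vs commanded 10.5039 ⇒ slack
i=4: geometric 4.3012 vs commanded 4.3011 ⇒ taut

1, 3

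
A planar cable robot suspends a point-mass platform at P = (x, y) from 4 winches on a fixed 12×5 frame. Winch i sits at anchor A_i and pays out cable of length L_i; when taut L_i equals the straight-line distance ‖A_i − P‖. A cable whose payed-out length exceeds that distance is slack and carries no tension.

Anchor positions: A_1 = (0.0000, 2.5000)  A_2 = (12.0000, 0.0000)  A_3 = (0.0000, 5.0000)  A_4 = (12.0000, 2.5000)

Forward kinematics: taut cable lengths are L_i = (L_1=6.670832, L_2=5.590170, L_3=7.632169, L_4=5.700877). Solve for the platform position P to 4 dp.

(6.5000, 1.0000)

circle eqns → linear via eq_j − eq_1; set c_j = A_j·A_j − L_j²
c_1 = 0.0000+6.2500−44.5000 = -38.2500
-24.0000·x + 5.0000·y = c_1−c_2 = -151.0000
0.0000·x − 5.0000·y = c_1−c_3 = -5.0000
-24.0000·x + 0.0000·y = c_1−c_4 = -156.0000
solve first two rows → x=6.5000, y=1.0000
check cable 4: ‖A_4−P‖² = 32.5000 ≈ L_4² = 32.5000 ✓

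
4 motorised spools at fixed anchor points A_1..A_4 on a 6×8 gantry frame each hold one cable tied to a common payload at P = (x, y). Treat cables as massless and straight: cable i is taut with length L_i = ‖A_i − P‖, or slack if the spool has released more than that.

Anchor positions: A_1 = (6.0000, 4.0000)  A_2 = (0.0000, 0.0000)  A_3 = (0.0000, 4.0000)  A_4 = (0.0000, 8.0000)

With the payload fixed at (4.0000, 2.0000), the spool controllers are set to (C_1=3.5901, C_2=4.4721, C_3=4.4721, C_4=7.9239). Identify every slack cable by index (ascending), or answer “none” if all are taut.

cable 1: √((2.0000)²+(2.0000)²)=2.8284, C_1=3.5901: slack
cable 2: √((-4.0000)²+(-2.0000)²)=4.4721, C_2=4.4721: taut
cable 3: √((-4.0000)²+(2.0000)²)=4.4721, C_3=4.4721: taut
cable 4: √((-4.0000)²+(6.0000)²)=7.2111, C_4=7.9239: slack

1, 4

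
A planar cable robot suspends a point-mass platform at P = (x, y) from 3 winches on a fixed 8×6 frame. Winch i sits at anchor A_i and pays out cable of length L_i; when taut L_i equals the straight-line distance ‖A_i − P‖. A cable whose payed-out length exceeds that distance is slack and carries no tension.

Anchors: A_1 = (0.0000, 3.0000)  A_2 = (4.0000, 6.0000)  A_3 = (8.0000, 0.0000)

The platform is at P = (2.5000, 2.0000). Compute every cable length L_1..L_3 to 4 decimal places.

(2.6926, 4.2720, 5.8523)

cable 1: Δx=-2.5000, Δy=1.0000; L_1 = √(Δx²+Δy²) = 2.6926
cable 2: Δx=1.5000, Δy=4.0000; L_2 = √(Δx²+Δy²) = 4.2720
cable 3: Δx=5.5000, Δy=-2.0000; L_3 = √(Δx²+Δy²) = 5.8523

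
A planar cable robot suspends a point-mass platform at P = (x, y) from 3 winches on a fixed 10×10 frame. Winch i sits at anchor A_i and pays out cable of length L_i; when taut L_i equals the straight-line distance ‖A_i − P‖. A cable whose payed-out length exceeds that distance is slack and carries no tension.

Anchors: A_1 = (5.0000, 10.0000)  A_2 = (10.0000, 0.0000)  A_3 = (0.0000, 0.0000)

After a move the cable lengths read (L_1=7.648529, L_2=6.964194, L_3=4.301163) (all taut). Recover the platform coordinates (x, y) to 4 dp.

(3.5000, 2.5000)

each cable: (A_i−P)·(A_i−P) = L_i²; let q_i = ‖A_i‖²−L_i²
q_1 = 25.0000+100.0000−58.5000 = 66.5000
row 1: -10.0000x + 20.0000y = 15.0000  (q_2=51.5000)
row 2: 10.0000x + 20.0000y = 85.0000  (q_3=-18.5000)
Cramer on rows 1–2 → x = 3.5000, y = 2.5000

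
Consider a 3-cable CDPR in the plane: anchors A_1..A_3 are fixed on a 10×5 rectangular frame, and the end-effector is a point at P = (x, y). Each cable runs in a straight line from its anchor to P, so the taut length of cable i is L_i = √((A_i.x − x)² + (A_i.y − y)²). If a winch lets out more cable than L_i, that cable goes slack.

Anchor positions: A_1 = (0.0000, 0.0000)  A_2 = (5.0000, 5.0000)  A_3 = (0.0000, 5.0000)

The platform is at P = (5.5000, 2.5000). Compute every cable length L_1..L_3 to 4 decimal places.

(6.0415, 2.5495, 6.0415)

L_1 = √((0.0000−5.5000)² + (0.0000−2.5000)²) = 6.0415
L_2 = √((5.0000−5.5000)² + (5.0000−2.5000)²) = 2.5495
L_3 = √((0.0000−5.5000)² + (5.0000−2.5000)²) = 6.0415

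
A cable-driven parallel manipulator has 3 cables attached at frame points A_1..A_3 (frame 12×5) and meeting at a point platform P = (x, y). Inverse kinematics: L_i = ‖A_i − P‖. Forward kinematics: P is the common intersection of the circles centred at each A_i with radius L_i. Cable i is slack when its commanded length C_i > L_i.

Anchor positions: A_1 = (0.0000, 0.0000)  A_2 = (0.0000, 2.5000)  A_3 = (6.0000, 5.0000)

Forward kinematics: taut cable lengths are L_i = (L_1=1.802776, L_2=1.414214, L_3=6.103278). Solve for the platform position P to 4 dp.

expand ‖A_i−P‖²=L_i² and subtract eq 1 (q_i ≔ ‖A_i‖²−L_i²)
q_1 = 0.0000+0.0000−3.2500 = -3.2500
eq1−eq2 → [0.0000  -5.0000]·P = -7.5000
eq1−eq3 → [-12.0000  -10.0000]·P = -27.0000
2×2 solve → P = (1.0000, 1.5000)

(1.0000, 1.5000)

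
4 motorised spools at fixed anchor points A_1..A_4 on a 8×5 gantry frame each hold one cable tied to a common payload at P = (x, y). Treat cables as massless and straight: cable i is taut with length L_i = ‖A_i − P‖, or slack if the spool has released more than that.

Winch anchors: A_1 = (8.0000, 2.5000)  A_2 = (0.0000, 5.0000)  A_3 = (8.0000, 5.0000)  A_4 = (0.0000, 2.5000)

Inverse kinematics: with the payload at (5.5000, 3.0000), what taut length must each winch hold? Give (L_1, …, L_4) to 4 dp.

(2.5495, 5.8523, 3.2016, 5.5227)

L_1: Δ = A_1−P = (2.5000, -0.5000) → ‖Δ‖ = √6.5000 = 2.5495
L_2: Δ = A_2−P = (-5.5000, 2.0000) → ‖Δ‖ = √34.2500 = 5.8523
L_3: Δ = A_3−P = (2.5000, 2.0000) → ‖Δ‖ = √10.2500 = 3.2016
L_4: Δ = A_4−P = (-5.5000, -0.5000) → ‖Δ‖ = √30.5000 = 5.5227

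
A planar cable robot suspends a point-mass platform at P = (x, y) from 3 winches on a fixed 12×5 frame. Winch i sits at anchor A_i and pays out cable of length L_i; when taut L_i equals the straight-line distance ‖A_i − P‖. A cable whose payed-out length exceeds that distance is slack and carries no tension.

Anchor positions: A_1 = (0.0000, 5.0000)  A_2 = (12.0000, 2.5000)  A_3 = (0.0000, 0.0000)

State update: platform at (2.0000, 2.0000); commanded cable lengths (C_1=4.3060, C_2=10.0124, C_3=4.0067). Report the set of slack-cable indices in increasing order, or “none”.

1, 3

i=1: geometric 3.6056 vs commanded 4.3060 ⇒ slack
i=2: geometric 10.0125 vs commanded 10.0124 ⇒ taut
i=3: geometric 2.8284 vs commanded 4.0067 ⇒ slack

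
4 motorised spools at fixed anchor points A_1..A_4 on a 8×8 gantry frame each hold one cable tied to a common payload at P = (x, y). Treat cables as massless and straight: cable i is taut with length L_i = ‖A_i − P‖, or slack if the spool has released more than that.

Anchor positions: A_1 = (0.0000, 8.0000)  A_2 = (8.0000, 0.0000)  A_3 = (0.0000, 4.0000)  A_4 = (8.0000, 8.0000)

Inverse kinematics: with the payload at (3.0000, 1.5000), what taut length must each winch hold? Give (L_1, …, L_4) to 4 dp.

(7.1589, 5.2202, 3.9051, 8.2006)

L_1: Δ = A_1−P = (-3.0000, 6.5000) → ‖Δ‖ = √51.2500 = 7.1589
L_2: Δ = A_2−P = (5.0000, -1.5000) → ‖Δ‖ = √27.2500 = 5.2202
L_3: Δ = A_3−P = (-3.0000, 2.5000) → ‖Δ‖ = √15.2500 = 3.9051
L_4: Δ = A_4−P = (5.0000, 6.5000) → ‖Δ‖ = √67.2500 = 8.2006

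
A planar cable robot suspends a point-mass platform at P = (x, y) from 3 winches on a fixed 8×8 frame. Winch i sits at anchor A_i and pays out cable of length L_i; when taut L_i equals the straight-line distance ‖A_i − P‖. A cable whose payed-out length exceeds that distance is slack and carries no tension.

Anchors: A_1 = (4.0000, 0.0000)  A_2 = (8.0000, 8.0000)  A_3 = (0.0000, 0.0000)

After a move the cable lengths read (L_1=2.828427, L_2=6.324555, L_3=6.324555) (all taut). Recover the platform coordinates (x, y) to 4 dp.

(6.0000, 2.0000)

expand ‖A_i−P‖²=L_i² and subtract eq 1 (c_i ≔ ‖A_i‖²−L_i²)
c_1 = 16.0000+0.0000−8.0000 = 8.0000
eq1−eq2 → [-8.0000  -16.0000]·P = -80.0000
eq1−eq3 → [8.0000  0.0000]·P = 48.0000
2×2 solve → P = (6.0000, 2.0000)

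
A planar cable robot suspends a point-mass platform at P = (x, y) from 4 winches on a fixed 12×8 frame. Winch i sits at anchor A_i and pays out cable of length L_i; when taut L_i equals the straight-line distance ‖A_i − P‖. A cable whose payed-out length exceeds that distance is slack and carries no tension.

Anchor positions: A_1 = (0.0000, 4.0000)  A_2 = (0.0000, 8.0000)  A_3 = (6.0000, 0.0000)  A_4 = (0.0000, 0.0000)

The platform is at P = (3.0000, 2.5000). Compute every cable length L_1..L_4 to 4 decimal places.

(3.3541, 6.2650, 3.9051, 3.9051)

L_1: Δ = A_1−P = (-3.0000, 1.5000) → ‖Δ‖ = √11.2500 = 3.3541
L_2: Δ = A_2−P = (-3.0000, 5.5000) → ‖Δ‖ = √39.2500 = 6.2650
L_3: Δ = A_3−P = (3.0000, -2.5000) → ‖Δ‖ = √15.2500 = 3.9051
L_4: Δ = A_4−P = (-3.0000, -2.5000) → ‖Δ‖ = √15.2500 = 3.9051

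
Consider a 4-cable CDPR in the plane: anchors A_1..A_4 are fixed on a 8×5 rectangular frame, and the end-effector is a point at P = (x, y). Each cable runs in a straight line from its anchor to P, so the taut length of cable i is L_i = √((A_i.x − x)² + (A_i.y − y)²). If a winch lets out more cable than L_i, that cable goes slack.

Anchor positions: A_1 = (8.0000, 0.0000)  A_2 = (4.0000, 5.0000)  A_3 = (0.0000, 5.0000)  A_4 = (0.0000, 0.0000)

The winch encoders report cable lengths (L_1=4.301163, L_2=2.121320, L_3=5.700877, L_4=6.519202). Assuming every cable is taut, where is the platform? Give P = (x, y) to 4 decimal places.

(5.5000, 3.5000)

expand ‖A_i−P‖²=L_i² and subtract eq 1 (q_i ≔ ‖A_i‖²−L_i²)
q_1 = 64.0000+0.0000−18.5000 = 45.5000
eq1−eq2 → [8.0000  -10.0000]·P = 9.0000
eq1−eq3 → [16.0000  -10.0000]·P = 53.0000
eq1−eq4 → [16.0000  0.0000]·P = 88.0000
2×2 solve → P = (5.5000, 3.5000)
check cable 4: ‖A_4−P‖² = 42.5000 ≈ L_4² = 42.5000 ✓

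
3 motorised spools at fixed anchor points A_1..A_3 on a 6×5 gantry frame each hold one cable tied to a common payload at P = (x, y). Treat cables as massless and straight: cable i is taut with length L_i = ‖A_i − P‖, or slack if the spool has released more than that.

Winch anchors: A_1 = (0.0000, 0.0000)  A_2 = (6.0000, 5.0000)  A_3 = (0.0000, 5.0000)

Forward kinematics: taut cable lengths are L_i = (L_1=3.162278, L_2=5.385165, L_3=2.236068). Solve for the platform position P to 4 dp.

(1.0000, 3.0000)

expand ‖A_i−P‖²=L_i² and subtract eq 1 (c_i ≔ ‖A_i‖²−L_i²)
c_1 = 0.0000+0.0000−10.0000 = -10.0000
eq1−eq2 → [-12.0000  -10.0000]·P = -42.0000
eq1−eq3 → [0.0000  -10.0000]·P = -30.0000
2×2 solve → P = (1.0000, 3.0000)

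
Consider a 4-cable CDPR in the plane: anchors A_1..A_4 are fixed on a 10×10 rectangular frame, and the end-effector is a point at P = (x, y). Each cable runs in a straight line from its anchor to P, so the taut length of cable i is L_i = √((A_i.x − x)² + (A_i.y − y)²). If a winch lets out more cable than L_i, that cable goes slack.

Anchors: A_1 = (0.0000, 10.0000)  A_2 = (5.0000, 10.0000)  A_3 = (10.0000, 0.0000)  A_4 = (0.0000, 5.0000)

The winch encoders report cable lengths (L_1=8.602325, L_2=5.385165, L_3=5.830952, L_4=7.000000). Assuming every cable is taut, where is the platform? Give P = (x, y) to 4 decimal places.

(7.0000, 5.0000)

circle eqns → linear via eq_j − eq_1; set q_j = A_j·A_j − L_j²
q_1 = 0.0000+100.0000−74.0000 = 26.0000
-10.0000·x + 0.0000·y = q_1−q_2 = -70.0000
-20.0000·x + 20.0000·y = q_1−q_3 = -40.0000
0.0000·x + 10.0000·y = q_1−q_4 = 50.0000
solve first two rows → x=7.0000, y=5.0000
check cable 4: ‖A_4−P‖² = 49.0000 ≈ L_4² = 49.0000 ✓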